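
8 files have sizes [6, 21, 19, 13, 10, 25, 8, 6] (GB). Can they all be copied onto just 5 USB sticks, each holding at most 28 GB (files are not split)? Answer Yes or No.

Yes

A valid assignment using 5 USB sticks:
  USB stick 1: 25 = 25
  USB stick 2: 21 + 6 = 27
  USB stick 3: 19 + 8 = 27
  USB stick 4: 13 + 10 = 23
  USB stick 5: 6 = 6
Every load is within 28 GB, so 5 USB sticks suffice.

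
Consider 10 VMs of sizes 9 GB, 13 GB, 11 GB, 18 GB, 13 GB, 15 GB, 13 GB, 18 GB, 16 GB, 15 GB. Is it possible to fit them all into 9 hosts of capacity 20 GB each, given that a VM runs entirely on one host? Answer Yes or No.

Yes

A valid assignment using 9 hosts:
  host 1: 18 = 18
  host 2: 18 = 18
  host 3: 16 = 16
  host 4: 15 = 15
  host 5: 15 = 15
  host 6: 13 = 13
  host 7: 13 = 13
  host 8: 13 = 13
  host 9: 11 + 9 = 20
Every load is within 20 GB, so 9 hosts suffice.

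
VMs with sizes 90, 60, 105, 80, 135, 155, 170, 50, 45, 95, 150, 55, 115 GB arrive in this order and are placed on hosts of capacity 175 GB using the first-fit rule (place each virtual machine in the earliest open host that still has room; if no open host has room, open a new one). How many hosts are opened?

  90 → host 1 (new)  [load 90/175]
  60 → host 1  [load 150/175]
  105 → host 2 (new)  [load 105/175]
  80 → host 3 (new)  [load 80/175]
  135 → host 4 (new)  [load 135/175]
  155 → host 5 (new)  [load 155/175]
  170 → host 6 (new)  [load 170/175]
  50 → host 2  [load 155/175]
  45 → host 3  [load 125/175]
  95 → host 7 (new)  [load 95/175]
  150 → host 8 (new)  [load 150/175]
  55 → host 7  [load 150/175]
  115 → host 9 (new)  [load 115/175]
9 hosts opened.

9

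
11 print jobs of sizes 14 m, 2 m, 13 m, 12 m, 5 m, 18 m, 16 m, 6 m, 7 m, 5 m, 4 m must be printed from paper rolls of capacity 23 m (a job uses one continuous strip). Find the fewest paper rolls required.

5

Total = 18 + 16 + 14 + 13 + 12 + 7 + 6 + 5 + 5 + 4 + 2 = 102 m.
Lower bound: ⌈102/23⌉ = 5 paper rolls.
A packing using 5 paper rolls:
  roll 1: 18 + 5 = 23
  roll 2: 16 + 7 = 23
  roll 3: 14 + 6 + 2 = 22
  roll 4: 13 + 5 + 4 = 22
  roll 5: 12 = 12
This matches the lower bound, so 5 is optimal.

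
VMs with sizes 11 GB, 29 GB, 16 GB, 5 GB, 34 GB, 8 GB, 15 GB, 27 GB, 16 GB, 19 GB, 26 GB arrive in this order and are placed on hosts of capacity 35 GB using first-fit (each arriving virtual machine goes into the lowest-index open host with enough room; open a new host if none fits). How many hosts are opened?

7

  11 → host 1 (new)  [load 11/35]
  29 → host 2 (new)  [load 29/35]
  16 → host 1  [load 27/35]
  5 → host 1  [load 32/35]
  34 → host 3 (new)  [load 34/35]
  8 → host 4 (new)  [load 8/35]
  15 → host 4  [load 23/35]
  27 → host 5 (new)  [load 27/35]
  16 → host 6 (new)  [load 16/35]
  19 → host 6  [load 35/35]
  26 → host 7 (new)  [load 26/35]
7 hosts opened.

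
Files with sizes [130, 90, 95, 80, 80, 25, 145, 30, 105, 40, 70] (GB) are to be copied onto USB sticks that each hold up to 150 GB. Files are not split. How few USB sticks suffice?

7

Total = 145 + 130 + 105 + 95 + 90 + 80 + 80 + 70 + 40 + 30 + 25 = 890 GB.
Lower bound: ⌈890/150⌉ = 6 USB sticks.
Also, 7 files each exceed 75 GB, and no two of those can share a USB stick, so at least 7 USB sticks are needed.
A packing using 7 USB sticks:
  USB stick 1: 145 = 145
  USB stick 2: 130 = 130
  USB stick 3: 105 + 40 = 145
  USB stick 4: 95 + 30 + 25 = 150
  USB stick 5: 90 = 90
  USB stick 6: 80 + 70 = 150
  USB stick 7: 80 = 80
This matches the lower bound, so 7 is optimal.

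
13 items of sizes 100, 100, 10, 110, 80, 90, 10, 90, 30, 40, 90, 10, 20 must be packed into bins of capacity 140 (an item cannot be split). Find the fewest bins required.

7

Total = 110 + 100 + 100 + 90 + 90 + 90 + 80 + 40 + 30 + 20 + 10 + 10 + 10 = 780.
Lower bound: ⌈780/140⌉ = 6 bins.
Also, 7 items each exceed 70, and no two of those can share a bin, so at least 7 bins are needed.
A packing using 7 bins:
  bin 1: 110 + 30 = 140
  bin 2: 100 + 40 = 140
  bin 3: 100 + 20 + 10 + 10 = 140
  bin 4: 90 + 10 = 100
  bin 5: 90 = 90
  bin 6: 90 = 90
  bin 7: 80 = 80
This matches the lower bound, so 7 is optimal.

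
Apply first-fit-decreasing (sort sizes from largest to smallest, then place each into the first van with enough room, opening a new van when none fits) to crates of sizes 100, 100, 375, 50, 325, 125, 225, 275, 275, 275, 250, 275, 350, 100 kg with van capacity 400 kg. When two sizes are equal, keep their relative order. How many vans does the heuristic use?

9

Sorted descending: 375, 350, 325, 275, 275, 275, 275, 250, 225, 125, 100, 100, 100, 50.
  375 → van 1 (new)  [load 375/400]
  350 → van 2 (new)  [load 350/400]
  325 → van 3 (new)  [load 325/400]
  275 → van 4 (new)  [load 275/400]
  275 → van 5 (new)  [load 275/400]
  275 → van 6 (new)  [load 275/400]
  275 → van 7 (new)  [load 275/400]
  250 → van 8 (new)  [load 250/400]
  225 → van 9 (new)  [load 225/400]
  125 → van 4  [load 400/400]
  100 → van 5  [load 375/400]
  100 → van 6  [load 375/400]
  100 → van 7  [load 375/400]
  50 → van 2  [load 400/400]
9 vans opened.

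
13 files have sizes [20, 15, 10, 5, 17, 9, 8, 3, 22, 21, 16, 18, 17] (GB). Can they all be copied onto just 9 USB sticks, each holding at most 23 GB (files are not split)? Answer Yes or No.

A valid assignment using 9 USB sticks:
  USB stick 1: 22 = 22
  USB stick 2: 21 = 21
  USB stick 3: 20 + 3 = 23
  USB stick 4: 18 + 5 = 23
  USB stick 5: 17 = 17
  USB stick 6: 17 = 17
  USB stick 7: 16 = 16
  USB stick 8: 15 + 8 = 23
  USB stick 9: 10 + 9 = 19
Every load is within 23 GB, so 9 USB sticks suffice.

Yes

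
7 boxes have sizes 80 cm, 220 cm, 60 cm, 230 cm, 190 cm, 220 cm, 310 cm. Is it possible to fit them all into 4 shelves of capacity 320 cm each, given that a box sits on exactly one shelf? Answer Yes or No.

Total = 1310 cm; ⌈1310/320⌉ = 5.
At least 5 shelves are required, but only 4 are allowed.

No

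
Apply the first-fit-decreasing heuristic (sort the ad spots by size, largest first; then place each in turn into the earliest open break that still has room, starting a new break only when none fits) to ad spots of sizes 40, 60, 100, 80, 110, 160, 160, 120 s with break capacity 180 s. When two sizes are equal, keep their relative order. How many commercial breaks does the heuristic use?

5

Sorted descending: 160, 160, 120, 110, 100, 80, 60, 40.
  160 → break 1 (new)  [load 160/180]
  160 → break 2 (new)  [load 160/180]
  120 → break 3 (new)  [load 120/180]
  110 → break 4 (new)  [load 110/180]
  100 → break 5 (new)  [load 100/180]
  80 → break 5  [load 180/180]
  60 → break 3  [load 180/180]
  40 → break 4  [load 150/180]
5 commercial breaks opened.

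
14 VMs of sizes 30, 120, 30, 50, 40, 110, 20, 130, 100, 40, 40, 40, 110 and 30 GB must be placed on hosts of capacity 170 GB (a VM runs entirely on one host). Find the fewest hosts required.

Total = 130 + 120 + 110 + 110 + 100 + 50 + 40 + 40 + 40 + 40 + 30 + 30 + 30 + 20 = 890 GB.
Lower bound: ⌈890/170⌉ = 6 hosts.
A packing using 6 hosts:
  host 1: 130 + 40 = 170
  host 2: 120 + 50 = 170
  host 3: 110 + 40 + 20 = 170
  host 4: 110 + 40 = 150
  host 5: 100 + 40 + 30 = 170
  host 6: 30 + 30 = 60
This matches the lower bound, so 6 is optimal.

6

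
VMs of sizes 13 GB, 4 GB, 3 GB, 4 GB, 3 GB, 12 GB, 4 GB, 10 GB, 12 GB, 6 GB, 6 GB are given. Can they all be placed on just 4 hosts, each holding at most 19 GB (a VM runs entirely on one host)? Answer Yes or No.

Total = 77 GB; ⌈77/19⌉ = 5.
At least 5 hosts are required, but only 4 are allowed.

No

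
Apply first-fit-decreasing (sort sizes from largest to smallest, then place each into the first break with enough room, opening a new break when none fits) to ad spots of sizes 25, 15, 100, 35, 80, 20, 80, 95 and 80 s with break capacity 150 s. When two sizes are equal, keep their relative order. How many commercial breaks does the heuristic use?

5

Sorted descending: 100, 95, 80, 80, 80, 35, 25, 20, 15.
  100 → break 1 (new)  [load 100/150]
  95 → break 2 (new)  [load 95/150]
  80 → break 3 (new)  [load 80/150]
  80 → break 4 (new)  [load 80/150]
  80 → break 5 (new)  [load 80/150]
  35 → break 1  [load 135/150]
  25 → break 2  [load 120/150]
  20 → break 2  [load 140/150]
  15 → break 1  [load 150/150]
5 commercial breaks opened.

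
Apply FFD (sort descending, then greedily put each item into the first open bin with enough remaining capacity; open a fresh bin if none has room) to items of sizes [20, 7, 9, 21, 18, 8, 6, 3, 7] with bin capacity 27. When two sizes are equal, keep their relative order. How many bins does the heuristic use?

4

Sorted descending: 21, 20, 18, 9, 8, 7, 7, 6, 3.
  21 → bin 1 (new)  [load 21/27]
  20 → bin 2 (new)  [load 20/27]
  18 → bin 3 (new)  [load 18/27]
  9 → bin 3  [load 27/27]
  8 → bin 4 (new)  [load 8/27]
  7 → bin 2  [load 27/27]
  7 → bin 4  [load 15/27]
  6 → bin 1  [load 27/27]
  3 → bin 4  [load 18/27]
4 bins opened.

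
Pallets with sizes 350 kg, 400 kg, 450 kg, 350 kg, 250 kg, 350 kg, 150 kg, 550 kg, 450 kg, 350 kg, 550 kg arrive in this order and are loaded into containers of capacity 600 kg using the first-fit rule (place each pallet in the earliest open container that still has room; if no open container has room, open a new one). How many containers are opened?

9

  350 → container 1 (new)  [load 350/600]
  400 → container 2 (new)  [load 400/600]
  450 → container 3 (new)  [load 450/600]
  350 → container 4 (new)  [load 350/600]
  250 → container 1  [load 600/600]
  350 → container 5 (new)  [load 350/600]
  150 → container 2  [load 550/600]
  550 → container 6 (new)  [load 550/600]
  450 → container 7 (new)  [load 450/600]
  350 → container 8 (new)  [load 350/600]
  550 → container 9 (new)  [load 550/600]
9 containers opened.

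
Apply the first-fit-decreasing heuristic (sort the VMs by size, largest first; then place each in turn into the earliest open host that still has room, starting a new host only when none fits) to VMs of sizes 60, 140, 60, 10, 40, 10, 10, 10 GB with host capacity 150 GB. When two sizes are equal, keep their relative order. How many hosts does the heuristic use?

3

Sorted descending: 140, 60, 60, 40, 10, 10, 10, 10.
  140 → host 1 (new)  [load 140/150]
  60 → host 2 (new)  [load 60/150]
  60 → host 2  [load 120/150]
  40 → host 3 (new)  [load 40/150]
  10 → host 1  [load 150/150]
  10 → host 2  [load 130/150]
  10 → host 2  [load 140/150]
  10 → host 2  [load 150/150]
3 hosts opened.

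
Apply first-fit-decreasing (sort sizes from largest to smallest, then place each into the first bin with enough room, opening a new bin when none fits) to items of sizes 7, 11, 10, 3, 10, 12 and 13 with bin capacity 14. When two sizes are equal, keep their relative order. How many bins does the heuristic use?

Sorted descending: 13, 12, 11, 10, 10, 7, 3.
  13 → bin 1 (new)  [load 13/14]
  12 → bin 2 (new)  [load 12/14]
  11 → bin 3 (new)  [load 11/14]
  10 → bin 4 (new)  [load 10/14]
  10 → bin 5 (new)  [load 10/14]
  7 → bin 6 (new)  [load 7/14]
  3 → bin 3  [load 14/14]
6 bins opened.

6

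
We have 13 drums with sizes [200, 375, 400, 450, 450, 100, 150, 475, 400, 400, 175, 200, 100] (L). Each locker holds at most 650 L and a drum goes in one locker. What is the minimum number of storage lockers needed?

Total = 475 + 450 + 450 + 400 + 400 + 400 + 375 + 200 + 200 + 175 + 150 + 100 + 100 = 3875 L.
Lower bound: ⌈3875/650⌉ = 6 storage lockers.
Also, 7 drums each exceed 325 L, and no two of those can share a locker, so at least 7 storage lockers are needed.
A packing using 7 storage lockers:
  locker 1: 475 + 175 = 650
  locker 2: 450 + 200 = 650
  locker 3: 450 + 200 = 650
  locker 4: 400 + 150 + 100 = 650
  locker 5: 400 + 100 = 500
  locker 6: 400 = 400
  locker 7: 375 = 375
This matches the lower bound, so 7 is optimal.

7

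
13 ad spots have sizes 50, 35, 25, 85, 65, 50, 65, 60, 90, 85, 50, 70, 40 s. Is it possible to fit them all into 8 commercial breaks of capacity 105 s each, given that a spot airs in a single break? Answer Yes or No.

Total = 770 s; ⌈770/105⌉ = 8.
The bound of 8 does not rule out 8, but exhaustive search shows no assignment into 8 commercial breaks of capacity 105 s exists — the minimum is 9.

No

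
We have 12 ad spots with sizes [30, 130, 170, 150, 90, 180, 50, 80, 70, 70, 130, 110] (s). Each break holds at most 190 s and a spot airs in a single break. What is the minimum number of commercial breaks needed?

8

Total = 180 + 170 + 150 + 130 + 130 + 110 + 90 + 80 + 70 + 70 + 50 + 30 = 1260 s.
Lower bound: ⌈1260/190⌉ = 7 commercial breaks.
A packing using 8 commercial breaks:
  break 1: 180 = 180
  break 2: 170 = 170
  break 3: 150 + 30 = 180
  break 4: 130 + 50 = 180
  break 5: 130 = 130
  break 6: 110 + 80 = 190
  break 7: 90 + 70 = 160
  break 8: 70 = 70
No arrangement into 7 commercial breaks stays within capacity, so 8 is optimal.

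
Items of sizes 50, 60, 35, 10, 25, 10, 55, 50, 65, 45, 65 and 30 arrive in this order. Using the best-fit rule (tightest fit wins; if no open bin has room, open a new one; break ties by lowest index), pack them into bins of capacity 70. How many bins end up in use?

  50 → bin 1 (new)  [load 50/70]
  60 → bin 2 (new)  [load 60/70]
  35 → bin 3 (new)  [load 35/70]
  10 → bin 2  [load 70/70]
  25 → bin 3  [load 60/70]
  10 → bin 3  [load 70/70]
  55 → bin 4 (new)  [load 55/70]
  50 → bin 5 (new)  [load 50/70]
  65 → bin 6 (new)  [load 65/70]
  45 → bin 7 (new)  [load 45/70]
  65 → bin 8 (new)  [load 65/70]
  30 → bin 9 (new)  [load 30/70]
9 bins opened.

9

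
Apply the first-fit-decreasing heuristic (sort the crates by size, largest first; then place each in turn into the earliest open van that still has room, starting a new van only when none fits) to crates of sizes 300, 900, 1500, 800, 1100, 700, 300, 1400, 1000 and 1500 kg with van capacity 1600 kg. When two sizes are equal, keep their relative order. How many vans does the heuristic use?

7

Sorted descending: 1500, 1500, 1400, 1100, 1000, 900, 800, 700, 300, 300.
  1500 → van 1 (new)  [load 1500/1600]
  1500 → van 2 (new)  [load 1500/1600]
  1400 → van 3 (new)  [load 1400/1600]
  1100 → van 4 (new)  [load 1100/1600]
  1000 → van 5 (new)  [load 1000/1600]
  900 → van 6 (new)  [load 900/1600]
  800 → van 7 (new)  [load 800/1600]
  700 → van 6  [load 1600/1600]
  300 → van 4  [load 1400/1600]
  300 → van 5  [load 1300/1600]
7 vans opened.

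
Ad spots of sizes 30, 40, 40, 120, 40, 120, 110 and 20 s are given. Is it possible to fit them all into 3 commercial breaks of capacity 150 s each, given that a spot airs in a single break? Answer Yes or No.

No

Total = 520 s; ⌈520/150⌉ = 4.
At least 4 commercial breaks are required, but only 3 are allowed.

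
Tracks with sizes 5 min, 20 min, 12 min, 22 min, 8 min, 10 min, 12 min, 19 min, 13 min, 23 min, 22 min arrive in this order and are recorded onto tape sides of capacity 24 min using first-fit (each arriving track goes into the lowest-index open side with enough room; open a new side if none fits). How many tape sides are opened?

  5 → side 1 (new)  [load 5/24]
  20 → side 2 (new)  [load 20/24]
  12 → side 1  [load 17/24]
  22 → side 3 (new)  [load 22/24]
  8 → side 4 (new)  [load 8/24]
  10 → side 4  [load 18/24]
  12 → side 5 (new)  [load 12/24]
  19 → side 6 (new)  [load 19/24]
  13 → side 7 (new)  [load 13/24]
  23 → side 8 (new)  [load 23/24]
  22 → side 9 (new)  [load 22/24]
9 tape sides opened.

9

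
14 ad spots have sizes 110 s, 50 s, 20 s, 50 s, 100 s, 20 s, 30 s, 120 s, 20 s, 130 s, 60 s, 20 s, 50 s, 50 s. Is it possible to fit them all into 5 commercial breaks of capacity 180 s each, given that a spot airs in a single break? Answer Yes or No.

Yes

A valid assignment using 5 commercial breaks:
  break 1: 130 + 50 = 180
  break 2: 120 + 60 = 180
  break 3: 110 + 50 + 20 = 180
  break 4: 100 + 50 + 30 = 180
  break 5: 50 + 20 + 20 + 20 = 110
Every load is within 180 s, so 5 commercial breaks suffice.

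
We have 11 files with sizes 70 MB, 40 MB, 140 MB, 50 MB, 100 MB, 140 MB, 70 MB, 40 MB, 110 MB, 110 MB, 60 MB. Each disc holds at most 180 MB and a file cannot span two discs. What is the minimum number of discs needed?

Total = 140 + 140 + 110 + 110 + 100 + 70 + 70 + 60 + 50 + 40 + 40 = 930 MB.
Lower bound: ⌈930/180⌉ = 6 discs.
A packing using 6 discs:
  disc 1: 140 + 40 = 180
  disc 2: 140 + 40 = 180
  disc 3: 110 + 70 = 180
  disc 4: 110 + 70 = 180
  disc 5: 100 + 60 = 160
  disc 6: 50 = 50
This matches the lower bound, so 6 is optimal.

6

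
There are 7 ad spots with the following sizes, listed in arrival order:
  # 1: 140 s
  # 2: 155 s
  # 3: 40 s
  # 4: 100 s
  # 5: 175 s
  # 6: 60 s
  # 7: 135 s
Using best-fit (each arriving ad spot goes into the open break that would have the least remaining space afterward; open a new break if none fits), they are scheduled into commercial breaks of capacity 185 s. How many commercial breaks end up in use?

  140 → break 1 (new)  [load 140/185]
  155 → break 2 (new)  [load 155/185]
  40 → break 1  [load 180/185]
  100 → break 3 (new)  [load 100/185]
  175 → break 4 (new)  [load 175/185]
  60 → break 3  [load 160/185]
  135 → break 5 (new)  [load 135/185]
5 commercial breaks opened.

5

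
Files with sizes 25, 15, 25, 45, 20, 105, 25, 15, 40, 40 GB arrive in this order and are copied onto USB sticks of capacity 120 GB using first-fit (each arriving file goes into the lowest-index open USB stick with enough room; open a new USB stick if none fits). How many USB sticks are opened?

4

  25 → USB stick 1 (new)  [load 25/120]
  15 → USB stick 1  [load 40/120]
  25 → USB stick 1  [load 65/120]
  45 → USB stick 1  [load 110/120]
  20 → USB stick 2 (new)  [load 20/120]
  105 → USB stick 3 (new)  [load 105/120]
  25 → USB stick 2  [load 45/120]
  15 → USB stick 2  [load 60/120]
  40 → USB stick 2  [load 100/120]
  40 → USB stick 4 (new)  [load 40/120]
4 USB sticks opened.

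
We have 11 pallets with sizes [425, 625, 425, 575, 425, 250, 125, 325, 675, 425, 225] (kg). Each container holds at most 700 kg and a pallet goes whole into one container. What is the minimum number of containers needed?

Total = 675 + 625 + 575 + 425 + 425 + 425 + 425 + 325 + 250 + 225 + 125 = 4500 kg.
Lower bound: ⌈4500/700⌉ = 7 containers.
A packing using 8 containers:
  container 1: 675 = 675
  container 2: 625 = 625
  container 3: 575 + 125 = 700
  container 4: 425 + 250 = 675
  container 5: 425 + 225 = 650
  container 6: 425 = 425
  container 7: 425 = 425
  container 8: 325 = 325
No arrangement into 7 containers stays within capacity, so 8 is optimal.

8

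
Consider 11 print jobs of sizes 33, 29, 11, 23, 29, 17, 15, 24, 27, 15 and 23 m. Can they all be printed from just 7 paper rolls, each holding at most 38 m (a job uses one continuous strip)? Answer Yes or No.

Total = 246 m; ⌈246/38⌉ = 7.
The bound of 7 does not rule out 7, but exhaustive search shows no assignment into 7 paper rolls of capacity 38 m exists — the minimum is 8.

No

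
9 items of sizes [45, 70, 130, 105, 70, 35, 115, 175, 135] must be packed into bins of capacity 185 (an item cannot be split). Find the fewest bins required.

5

Total = 175 + 135 + 130 + 115 + 105 + 70 + 70 + 45 + 35 = 880.
Lower bound: ⌈880/185⌉ = 5 bins.
A packing using 5 bins:
  bin 1: 175 = 175
  bin 2: 135 + 45 = 180
  bin 3: 130 + 35 = 165
  bin 4: 115 + 70 = 185
  bin 5: 105 + 70 = 175
This matches the lower bound, so 5 is optimal.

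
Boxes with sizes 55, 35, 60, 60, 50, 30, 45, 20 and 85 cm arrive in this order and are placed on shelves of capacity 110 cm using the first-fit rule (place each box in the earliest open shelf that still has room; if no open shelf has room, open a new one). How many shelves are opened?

  55 → shelf 1 (new)  [load 55/110]
  35 → shelf 1  [load 90/110]
  60 → shelf 2 (new)  [load 60/110]
  60 → shelf 3 (new)  [load 60/110]
  50 → shelf 2  [load 110/110]
  30 → shelf 3  [load 90/110]
  45 → shelf 4 (new)  [load 45/110]
  20 → shelf 1  [load 110/110]
  85 → shelf 5 (new)  [load 85/110]
5 shelves opened.

5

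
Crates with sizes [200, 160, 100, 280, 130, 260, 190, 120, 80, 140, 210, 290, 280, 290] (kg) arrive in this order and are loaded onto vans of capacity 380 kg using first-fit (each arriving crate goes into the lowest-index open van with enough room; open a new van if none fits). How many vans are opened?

  200 → van 1 (new)  [load 200/380]
  160 → van 1  [load 360/380]
  100 → van 2 (new)  [load 100/380]
  280 → van 2  [load 380/380]
  130 → van 3 (new)  [load 130/380]
  260 → van 4 (new)  [load 260/380]
  190 → van 3  [load 320/380]
  120 → van 4  [load 380/380]
  80 → van 5 (new)  [load 80/380]
  140 → van 5  [load 220/380]
  210 → van 6 (new)  [load 210/380]
  290 → van 7 (new)  [load 290/380]
  280 → van 8 (new)  [load 280/380]
  290 → van 9 (new)  [load 290/380]
9 vans opened.

9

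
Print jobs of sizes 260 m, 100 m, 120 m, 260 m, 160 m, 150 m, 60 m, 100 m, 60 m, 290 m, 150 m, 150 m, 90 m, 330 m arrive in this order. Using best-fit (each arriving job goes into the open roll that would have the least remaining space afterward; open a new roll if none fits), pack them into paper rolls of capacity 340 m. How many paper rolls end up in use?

8

  260 → roll 1 (new)  [load 260/340]
  100 → roll 2 (new)  [load 100/340]
  120 → roll 2  [load 220/340]
  260 → roll 3 (new)  [load 260/340]
  160 → roll 4 (new)  [load 160/340]
  150 → roll 4  [load 310/340]
  60 → roll 1  [load 320/340]
  100 → roll 2  [load 320/340]
  60 → roll 3  [load 320/340]
  290 → roll 5 (new)  [load 290/340]
  150 → roll 6 (new)  [load 150/340]
  150 → roll 6  [load 300/340]
  90 → roll 7 (new)  [load 90/340]
  330 → roll 8 (new)  [load 330/340]
8 paper rolls opened.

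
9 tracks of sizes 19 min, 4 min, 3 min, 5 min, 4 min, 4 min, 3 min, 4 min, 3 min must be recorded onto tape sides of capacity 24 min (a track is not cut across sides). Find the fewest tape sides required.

Total = 19 + 5 + 4 + 4 + 4 + 4 + 3 + 3 + 3 = 49 min.
Lower bound: ⌈49/24⌉ = 3 tape sides.
A packing using 3 tape sides:
  side 1: 19 + 5 = 24
  side 2: 4 + 4 + 4 + 4 + 3 + 3 = 22
  side 3: 3 = 3
This matches the lower bound, so 3 is optimal.

3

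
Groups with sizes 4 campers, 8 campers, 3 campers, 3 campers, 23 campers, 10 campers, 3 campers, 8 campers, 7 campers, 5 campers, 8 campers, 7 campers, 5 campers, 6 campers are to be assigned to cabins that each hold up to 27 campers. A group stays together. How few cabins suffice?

Total = 23 + 10 + 8 + 8 + 8 + 7 + 7 + 6 + 5 + 5 + 4 + 3 + 3 + 3 = 100 campers.
Lower bound: ⌈100/27⌉ = 4 cabins.
A packing using 4 cabins:
  cabin 1: 23 + 4 = 27
  cabin 2: 10 + 8 + 8 = 26
  cabin 3: 8 + 7 + 7 + 5 = 27
  cabin 4: 6 + 5 + 3 + 3 + 3 = 20
This matches the lower bound, so 4 is optimal.

4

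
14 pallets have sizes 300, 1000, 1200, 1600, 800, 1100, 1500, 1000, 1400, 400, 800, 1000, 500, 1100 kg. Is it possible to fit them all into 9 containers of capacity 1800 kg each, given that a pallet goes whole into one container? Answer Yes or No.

Yes

A valid assignment using 9 containers:
  container 1: 1600 = 1600
  container 2: 1500 + 300 = 1800
  container 3: 1400 + 400 = 1800
  container 4: 1200 + 500 = 1700
  container 5: 1100 = 1100
  container 6: 1100 = 1100
  container 7: 1000 + 800 = 1800
  container 8: 1000 + 800 = 1800
  container 9: 1000 = 1000
Every load is within 1800 kg, so 9 containers suffice.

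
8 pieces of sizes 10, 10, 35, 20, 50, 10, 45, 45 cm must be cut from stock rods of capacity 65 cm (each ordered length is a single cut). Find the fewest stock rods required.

Total = 50 + 45 + 45 + 35 + 20 + 10 + 10 + 10 = 225 cm.
Lower bound: ⌈225/65⌉ = 4 stock rods.
A packing using 4 stock rods:
  stock rod 1: 50 + 10 = 60
  stock rod 2: 45 + 20 = 65
  stock rod 3: 45 + 10 + 10 = 65
  stock rod 4: 35 = 35
This matches the lower bound, so 4 is optimal.

4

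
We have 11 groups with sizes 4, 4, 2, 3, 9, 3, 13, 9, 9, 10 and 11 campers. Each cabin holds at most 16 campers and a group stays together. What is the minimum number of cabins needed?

Total = 13 + 11 + 10 + 9 + 9 + 9 + 4 + 4 + 3 + 3 + 2 = 77 campers.
Lower bound: ⌈77/16⌉ = 5 cabins.
Also, 6 groups each exceed 8 campers, and no two of those can share a cabin, so at least 6 cabins are needed.
A packing using 6 cabins:
  cabin 1: 13 + 3 = 16
  cabin 2: 11 + 4 = 15
  cabin 3: 10 + 4 + 2 = 16
  cabin 4: 9 + 3 = 12
  cabin 5: 9 = 9
  cabin 6: 9 = 9
This matches the lower bound, so 6 is optimal.

6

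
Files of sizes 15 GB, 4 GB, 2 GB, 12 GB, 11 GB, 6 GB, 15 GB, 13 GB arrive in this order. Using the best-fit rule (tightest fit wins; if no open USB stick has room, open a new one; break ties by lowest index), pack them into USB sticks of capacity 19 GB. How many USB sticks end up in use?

  15 → USB stick 1 (new)  [load 15/19]
  4 → USB stick 1  [load 19/19]
  2 → USB stick 2 (new)  [load 2/19]
  12 → USB stick 2  [load 14/19]
  11 → USB stick 3 (new)  [load 11/19]
  6 → USB stick 3  [load 17/19]
  15 → USB stick 4 (new)  [load 15/19]
  13 → USB stick 5 (new)  [load 13/19]
5 USB sticks opened.

5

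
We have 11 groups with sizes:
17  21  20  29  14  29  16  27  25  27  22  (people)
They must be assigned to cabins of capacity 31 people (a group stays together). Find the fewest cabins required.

Total = 29 + 29 + 27 + 27 + 25 + 22 + 21 + 20 + 17 + 16 + 14 = 247 people.
Lower bound: ⌈247/31⌉ = 8 cabins.
Also, 10 groups each exceed 31/2 people, and no two of those can share a cabin, so at least 10 cabins are needed.
A packing using 10 cabins:
  cabin 1: 29 = 29
  cabin 2: 29 = 29
  cabin 3: 27 = 27
  cabin 4: 27 = 27
  cabin 5: 25 = 25
  cabin 6: 22 = 22
  cabin 7: 21 = 21
  cabin 8: 20 = 20
  cabin 9: 17 + 14 = 31
  cabin 10: 16 = 16
This matches the lower bound, so 10 is optimal.

10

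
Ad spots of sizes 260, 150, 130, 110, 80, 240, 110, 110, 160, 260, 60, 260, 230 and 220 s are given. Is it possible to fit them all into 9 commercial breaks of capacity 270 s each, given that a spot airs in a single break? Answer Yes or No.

No

Total = 2380 s; ⌈2380/270⌉ = 9.
The bound of 9 does not rule out 9, but exhaustive search shows no assignment into 9 commercial breaks of capacity 270 s exists — the minimum is 10.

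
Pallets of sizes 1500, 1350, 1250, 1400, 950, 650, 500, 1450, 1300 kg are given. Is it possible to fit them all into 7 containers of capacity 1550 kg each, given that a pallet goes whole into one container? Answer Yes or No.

No

Total = 10350 kg; ⌈10350/1550⌉ = 7.
The bound of 7 does not rule out 7, but exhaustive search shows no assignment into 7 containers of capacity 1550 kg exists — the minimum is 8.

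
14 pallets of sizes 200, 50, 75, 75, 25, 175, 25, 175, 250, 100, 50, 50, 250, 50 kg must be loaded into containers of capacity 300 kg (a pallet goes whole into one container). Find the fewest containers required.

6

Total = 250 + 250 + 200 + 175 + 175 + 100 + 75 + 75 + 50 + 50 + 50 + 50 + 25 + 25 = 1550 kg.
Lower bound: ⌈1550/300⌉ = 6 containers.
A packing using 6 containers:
  container 1: 250 + 50 = 300
  container 2: 250 + 50 = 300
  container 3: 200 + 100 = 300
  container 4: 175 + 75 + 50 = 300
  container 5: 175 + 75 + 50 = 300
  container 6: 25 + 25 = 50
This matches the lower bound, so 6 is optimal.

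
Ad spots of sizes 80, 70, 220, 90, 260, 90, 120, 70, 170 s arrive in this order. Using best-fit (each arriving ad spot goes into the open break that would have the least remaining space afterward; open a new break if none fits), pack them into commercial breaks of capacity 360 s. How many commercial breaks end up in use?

4

  80 → break 1 (new)  [load 80/360]
  70 → break 1  [load 150/360]
  220 → break 2 (new)  [load 220/360]
  90 → break 2  [load 310/360]
  260 → break 3 (new)  [load 260/360]
  90 → break 3  [load 350/360]
  120 → break 1  [load 270/360]
  70 → break 1  [load 340/360]
  170 → break 4 (new)  [load 170/360]
4 commercial breaks opened.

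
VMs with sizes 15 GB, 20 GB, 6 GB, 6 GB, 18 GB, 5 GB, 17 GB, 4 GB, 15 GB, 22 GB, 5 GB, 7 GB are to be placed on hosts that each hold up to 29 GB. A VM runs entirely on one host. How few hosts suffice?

Total = 22 + 20 + 18 + 17 + 15 + 15 + 7 + 6 + 6 + 5 + 5 + 4 = 140 GB.
Lower bound: ⌈140/29⌉ = 5 hosts.
Also, 6 VMs each exceed 29/2 GB, and no two of those can share a host, so at least 6 hosts are needed.
A packing using 6 hosts:
  host 1: 22 + 7 = 29
  host 2: 20 + 6 = 26
  host 3: 18 + 6 + 5 = 29
  host 4: 17 + 5 + 4 = 26
  host 5: 15 = 15
  host 6: 15 = 15
This matches the lower bound, so 6 is optimal.

6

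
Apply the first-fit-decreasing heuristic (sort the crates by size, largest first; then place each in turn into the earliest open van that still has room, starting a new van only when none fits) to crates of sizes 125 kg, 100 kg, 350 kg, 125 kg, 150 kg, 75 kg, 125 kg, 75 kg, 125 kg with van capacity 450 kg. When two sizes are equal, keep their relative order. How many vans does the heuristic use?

3

Sorted descending: 350, 150, 125, 125, 125, 125, 100, 75, 75.
  350 → van 1 (new)  [load 350/450]
  150 → van 2 (new)  [load 150/450]
  125 → van 2  [load 275/450]
  125 → van 2  [load 400/450]
  125 → van 3 (new)  [load 125/450]
  125 → van 3  [load 250/450]
  100 → van 1  [load 450/450]
  75 → van 3  [load 325/450]
  75 → van 3  [load 400/450]
3 vans opened.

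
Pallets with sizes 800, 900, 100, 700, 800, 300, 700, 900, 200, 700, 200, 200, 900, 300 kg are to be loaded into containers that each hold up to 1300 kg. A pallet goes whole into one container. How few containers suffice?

8

Total = 900 + 900 + 900 + 800 + 800 + 700 + 700 + 700 + 300 + 300 + 200 + 200 + 200 + 100 = 7700 kg.
Lower bound: ⌈7700/1300⌉ = 6 containers.
Also, 8 pallets each exceed 650 kg, and no two of those can share a container, so at least 8 containers are needed.
A packing using 8 containers:
  container 1: 900 + 300 + 100 = 1300
  container 2: 900 + 300 = 1200
  container 3: 900 + 200 + 200 = 1300
  container 4: 800 + 200 = 1000
  container 5: 800 = 800
  container 6: 700 = 700
  container 7: 700 = 700
  container 8: 700 = 700
This matches the lower bound, so 8 is optimal.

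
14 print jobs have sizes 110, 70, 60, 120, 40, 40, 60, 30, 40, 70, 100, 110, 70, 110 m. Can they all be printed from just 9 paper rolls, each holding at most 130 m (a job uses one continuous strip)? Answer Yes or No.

A valid assignment using 9 paper rolls:
  roll 1: 120 = 120
  roll 2: 110 = 110
  roll 3: 110 = 110
  roll 4: 110 = 110
  roll 5: 100 + 30 = 130
  roll 6: 70 + 60 = 130
  roll 7: 70 + 60 = 130
  roll 8: 70 + 40 = 110
  roll 9: 40 + 40 = 80
Every load is within 130 m, so 9 paper rolls suffice.

Yes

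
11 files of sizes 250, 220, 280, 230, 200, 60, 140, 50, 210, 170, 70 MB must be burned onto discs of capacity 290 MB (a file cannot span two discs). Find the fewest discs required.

Total = 280 + 250 + 230 + 220 + 210 + 200 + 170 + 140 + 70 + 60 + 50 = 1880 MB.
Lower bound: ⌈1880/290⌉ = 7 discs.
A packing using 8 discs:
  disc 1: 280 = 280
  disc 2: 250 = 250
  disc 3: 230 + 60 = 290
  disc 4: 220 + 70 = 290
  disc 5: 210 + 50 = 260
  disc 6: 200 = 200
  disc 7: 170 = 170
  disc 8: 140 = 140
No arrangement into 7 discs stays within capacity, so 8 is optimal.

8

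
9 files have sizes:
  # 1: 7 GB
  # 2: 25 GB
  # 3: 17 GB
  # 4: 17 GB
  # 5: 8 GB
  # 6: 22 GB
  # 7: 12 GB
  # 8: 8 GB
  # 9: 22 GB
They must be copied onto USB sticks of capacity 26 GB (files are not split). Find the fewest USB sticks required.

6

Total = 25 + 22 + 22 + 17 + 17 + 12 + 8 + 8 + 7 = 138 GB.
Lower bound: ⌈138/26⌉ = 6 USB sticks.
A packing using 6 USB sticks:
  USB stick 1: 25 = 25
  USB stick 2: 22 = 22
  USB stick 3: 22 = 22
  USB stick 4: 17 + 8 = 25
  USB stick 5: 17 + 8 = 25
  USB stick 6: 12 + 7 = 19
This matches the lower bound, so 6 is optimal.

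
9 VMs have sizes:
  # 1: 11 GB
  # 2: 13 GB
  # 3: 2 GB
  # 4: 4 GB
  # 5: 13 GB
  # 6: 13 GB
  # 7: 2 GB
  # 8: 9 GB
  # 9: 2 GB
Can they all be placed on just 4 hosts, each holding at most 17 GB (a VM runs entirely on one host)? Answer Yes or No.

No

Total = 69 GB; ⌈69/17⌉ = 5.
At least 5 hosts are required, but only 4 are allowed.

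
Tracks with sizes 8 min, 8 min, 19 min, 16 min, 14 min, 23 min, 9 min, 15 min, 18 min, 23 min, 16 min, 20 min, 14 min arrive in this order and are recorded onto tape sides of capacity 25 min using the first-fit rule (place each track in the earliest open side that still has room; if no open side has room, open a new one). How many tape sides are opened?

  8 → side 1 (new)  [load 8/25]
  8 → side 1  [load 16/25]
  19 → side 2 (new)  [load 19/25]
  16 → side 3 (new)  [load 16/25]
  14 → side 4 (new)  [load 14/25]
  23 → side 5 (new)  [load 23/25]
  9 → side 1  [load 25/25]
  15 → side 6 (new)  [load 15/25]
  18 → side 7 (new)  [load 18/25]
  23 → side 8 (new)  [load 23/25]
  16 → side 9 (new)  [load 16/25]
  20 → side 10 (new)  [load 20/25]
  14 → side 11 (new)  [load 14/25]
11 tape sides opened.

11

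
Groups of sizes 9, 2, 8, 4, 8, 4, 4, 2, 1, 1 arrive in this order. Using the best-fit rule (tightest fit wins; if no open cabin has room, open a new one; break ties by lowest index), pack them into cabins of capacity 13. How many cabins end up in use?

  9 → cabin 1 (new)  [load 9/13]
  2 → cabin 1  [load 11/13]
  8 → cabin 2 (new)  [load 8/13]
  4 → cabin 2  [load 12/13]
  8 → cabin 3 (new)  [load 8/13]
  4 → cabin 3  [load 12/13]
  4 → cabin 4 (new)  [load 4/13]
  2 → cabin 1  [load 13/13]
  1 → cabin 2  [load 13/13]
  1 → cabin 3  [load 13/13]
4 cabins opened.

4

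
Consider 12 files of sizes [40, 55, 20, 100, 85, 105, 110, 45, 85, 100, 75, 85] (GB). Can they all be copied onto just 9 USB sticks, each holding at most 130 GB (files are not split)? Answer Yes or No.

A valid assignment using 8 USB sticks:
  USB stick 1: 110 + 20 = 130
  USB stick 2: 105 = 105
  USB stick 3: 100 = 100
  USB stick 4: 100 = 100
  USB stick 5: 85 + 45 = 130
  USB stick 6: 85 + 40 = 125
  USB stick 7: 85 = 85
  USB stick 8: 75 + 55 = 130
That uses only 8 ≤ 9, so 9 USB sticks are enough.

Yes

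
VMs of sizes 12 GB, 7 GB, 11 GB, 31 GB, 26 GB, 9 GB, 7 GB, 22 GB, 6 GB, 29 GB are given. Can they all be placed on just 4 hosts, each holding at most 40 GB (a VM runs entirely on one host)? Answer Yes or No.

A valid assignment using 4 hosts:
  host 1: 31 + 9 = 40
  host 2: 29 + 11 = 40
  host 3: 26 + 7 + 7 = 40
  host 4: 22 + 12 + 6 = 40
Every load is within 40 GB, so 4 hosts suffice.

Yes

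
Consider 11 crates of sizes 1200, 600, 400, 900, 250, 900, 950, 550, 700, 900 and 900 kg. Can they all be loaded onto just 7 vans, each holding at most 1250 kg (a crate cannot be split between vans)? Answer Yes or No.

No

Total = 8250 kg; ⌈8250/1250⌉ = 7.
The bound of 7 does not rule out 7, but exhaustive search shows no assignment into 7 vans of capacity 1250 kg exists — the minimum is 8.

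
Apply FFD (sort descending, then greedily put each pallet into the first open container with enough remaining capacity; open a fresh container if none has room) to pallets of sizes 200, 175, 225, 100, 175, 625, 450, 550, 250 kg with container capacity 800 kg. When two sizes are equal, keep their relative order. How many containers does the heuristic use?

Sorted descending: 625, 550, 450, 250, 225, 200, 175, 175, 100.
  625 → container 1 (new)  [load 625/800]
  550 → container 2 (new)  [load 550/800]
  450 → container 3 (new)  [load 450/800]
  250 → container 2  [load 800/800]
  225 → container 3  [load 675/800]
  200 → container 4 (new)  [load 200/800]
  175 → container 1  [load 800/800]
  175 → container 4  [load 375/800]
  100 → container 3  [load 775/800]
4 containers opened.

4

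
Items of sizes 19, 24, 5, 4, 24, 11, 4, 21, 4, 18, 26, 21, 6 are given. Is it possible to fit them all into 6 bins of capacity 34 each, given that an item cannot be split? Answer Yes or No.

Total = 187; ⌈187/34⌉ = 6.
7 items each exceed half the capacity and cannot share a bin, forcing at least 7 bins.
At least 7 bins are required, but only 6 are allowed.

No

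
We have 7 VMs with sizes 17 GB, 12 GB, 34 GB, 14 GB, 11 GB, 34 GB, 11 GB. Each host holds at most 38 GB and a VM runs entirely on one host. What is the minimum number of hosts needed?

4

Total = 34 + 34 + 17 + 14 + 12 + 11 + 11 = 133 GB.
Lower bound: ⌈133/38⌉ = 4 hosts.
A packing using 4 hosts:
  host 1: 34 = 34
  host 2: 34 = 34
  host 3: 17 + 14 = 31
  host 4: 12 + 11 + 11 = 34
This matches the lower bound, so 4 is optimal.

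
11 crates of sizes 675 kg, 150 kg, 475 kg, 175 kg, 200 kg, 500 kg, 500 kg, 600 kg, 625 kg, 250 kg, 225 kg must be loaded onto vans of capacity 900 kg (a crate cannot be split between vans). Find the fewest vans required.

6

Total = 675 + 625 + 600 + 500 + 500 + 475 + 250 + 225 + 200 + 175 + 150 = 4375 kg.
Lower bound: ⌈4375/900⌉ = 5 vans.
Also, 6 crates each exceed 450 kg, and no two of those can share a van, so at least 6 vans are needed.
A packing using 6 vans:
  van 1: 675 + 225 = 900
  van 2: 625 + 250 = 875
  van 3: 600 + 200 = 800
  van 4: 500 + 175 + 150 = 825
  van 5: 500 = 500
  van 6: 475 = 475
This matches the lower bound, so 6 is optimal.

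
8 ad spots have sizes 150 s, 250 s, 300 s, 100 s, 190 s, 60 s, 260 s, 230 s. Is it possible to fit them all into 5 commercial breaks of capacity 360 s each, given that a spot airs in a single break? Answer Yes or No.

Yes

A valid assignment using 5 commercial breaks:
  break 1: 300 + 60 = 360
  break 2: 260 + 100 = 360
  break 3: 250 = 250
  break 4: 230 = 230
  break 5: 190 + 150 = 340
Every load is within 360 s, so 5 commercial breaks suffice.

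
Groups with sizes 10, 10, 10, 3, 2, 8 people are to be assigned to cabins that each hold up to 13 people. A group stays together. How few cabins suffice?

Total = 10 + 10 + 10 + 8 + 3 + 2 = 43 people.
Lower bound: ⌈43/13⌉ = 4 cabins.
A packing using 4 cabins:
  cabin 1: 10 + 3 = 13
  cabin 2: 10 + 2 = 12
  cabin 3: 10 = 10
  cabin 4: 8 = 8
This matches the lower bound, so 4 is optimal.

4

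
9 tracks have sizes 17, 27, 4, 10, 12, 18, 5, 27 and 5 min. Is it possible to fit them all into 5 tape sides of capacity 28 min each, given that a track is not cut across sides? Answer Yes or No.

A valid assignment using 5 tape sides:
  side 1: 27 = 27
  side 2: 27 = 27
  side 3: 18 + 10 = 28
  side 4: 17 + 5 + 5 = 27
  side 5: 12 + 4 = 16
Every load is within 28 min, so 5 tape sides suffice.

Yes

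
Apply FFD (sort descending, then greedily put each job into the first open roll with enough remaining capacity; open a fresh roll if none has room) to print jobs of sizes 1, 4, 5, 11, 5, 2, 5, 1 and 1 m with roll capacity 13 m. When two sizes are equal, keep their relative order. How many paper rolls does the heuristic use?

Sorted descending: 11, 5, 5, 5, 4, 2, 1, 1, 1.
  11 → roll 1 (new)  [load 11/13]
  5 → roll 2 (new)  [load 5/13]
  5 → roll 2  [load 10/13]
  5 → roll 3 (new)  [load 5/13]
  4 → roll 3  [load 9/13]
  2 → roll 1  [load 13/13]
  1 → roll 2  [load 11/13]
  1 → roll 2  [load 12/13]
  1 → roll 2  [load 13/13]
3 paper rolls opened.

3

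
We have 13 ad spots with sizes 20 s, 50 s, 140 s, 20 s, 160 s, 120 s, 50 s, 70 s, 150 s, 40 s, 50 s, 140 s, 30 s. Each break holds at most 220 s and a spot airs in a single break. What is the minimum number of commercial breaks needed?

Total = 160 + 150 + 140 + 140 + 120 + 70 + 50 + 50 + 50 + 40 + 30 + 20 + 20 = 1040 s.
Lower bound: ⌈1040/220⌉ = 5 commercial breaks.
A packing using 5 commercial breaks:
  break 1: 160 + 50 = 210
  break 2: 150 + 70 = 220
  break 3: 140 + 50 + 30 = 220
  break 4: 140 + 50 + 20 = 210
  break 5: 120 + 40 + 20 = 180
This matches the lower bound, so 5 is optimal.

5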